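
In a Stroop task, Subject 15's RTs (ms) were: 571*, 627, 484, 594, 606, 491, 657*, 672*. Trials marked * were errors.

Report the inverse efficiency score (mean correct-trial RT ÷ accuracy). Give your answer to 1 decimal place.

Correct trials (n=5): 627, 484, 594, 606, 491
Mean correct RT = 2802/5 = 560.4000 ms
Proportion correct = 5/8
IES = 560.4000 / (5/8) = 896.640 ms

896.6 ms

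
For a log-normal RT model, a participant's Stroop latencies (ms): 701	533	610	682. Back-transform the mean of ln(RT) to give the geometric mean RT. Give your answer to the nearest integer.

628 ms

ln(RT): 6.5525, 6.2785, 6.4135, 6.5250
Mean ln(RT) = 25.7695/4 = 6.44238
Geometric mean = exp(6.44238) = 627.90 ms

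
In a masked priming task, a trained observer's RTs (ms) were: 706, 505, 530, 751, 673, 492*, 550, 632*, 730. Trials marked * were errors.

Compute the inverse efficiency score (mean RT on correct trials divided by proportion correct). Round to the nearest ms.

Correct trials (n=7): 706, 505, 530, 751, 673, 550, 730
Mean correct RT = 4445/7 = 635.0000 ms
Proportion correct = 7/9
IES = 635.0000 / (7/9) = 816.429 ms

816 ms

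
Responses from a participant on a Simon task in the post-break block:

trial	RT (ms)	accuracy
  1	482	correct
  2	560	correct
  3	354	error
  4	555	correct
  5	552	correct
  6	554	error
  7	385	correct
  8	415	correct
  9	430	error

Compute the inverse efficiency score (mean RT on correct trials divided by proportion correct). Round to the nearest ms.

Correct trials (n=6): 482, 560, 555, 552, 385, 415
Mean correct RT = 2949/6 = 491.5000 ms
Proportion correct = 6/9
IES = 491.5000 / (6/9) = 737.250 ms

737 ms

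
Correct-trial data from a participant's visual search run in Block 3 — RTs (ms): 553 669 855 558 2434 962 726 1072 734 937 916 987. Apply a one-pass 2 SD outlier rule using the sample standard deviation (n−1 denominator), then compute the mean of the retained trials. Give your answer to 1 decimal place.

815.4 ms

n = 12, ΣRT = 11403, M = 950.250
Σ(x−M)² = 2716068.25; s = √(2716068.25/11) = 496.906
Cutoffs: 950.250 ± 2·496.906 → [-43.6, 1944.1]
Outside: 2434 → excluded.
Retained (n=11): Σ = 8969, mean = 8969/11 = 815.364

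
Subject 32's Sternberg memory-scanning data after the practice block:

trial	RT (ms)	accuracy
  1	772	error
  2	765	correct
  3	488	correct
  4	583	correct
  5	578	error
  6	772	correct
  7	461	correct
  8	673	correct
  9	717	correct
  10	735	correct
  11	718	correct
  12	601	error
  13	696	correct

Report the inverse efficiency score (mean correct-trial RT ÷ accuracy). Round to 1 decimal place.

859.0 ms

Correct trials (n=10): 765, 488, 583, 772, 461, 673, 717, 735, 718, 696
Mean correct RT = 6608/10 = 660.8000 ms
Proportion correct = 10/13
IES = 660.8000 / (10/13) = 859.040 ms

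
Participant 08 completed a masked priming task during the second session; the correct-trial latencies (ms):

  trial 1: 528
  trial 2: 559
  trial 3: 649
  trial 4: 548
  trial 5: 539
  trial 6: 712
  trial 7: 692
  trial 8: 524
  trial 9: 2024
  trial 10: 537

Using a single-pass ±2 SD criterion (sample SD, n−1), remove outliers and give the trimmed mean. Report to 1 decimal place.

n = 10, ΣRT = 7312, M = 731.200
Σ(x−M)² = 1902085.60; s = √(1902085.60/9) = 459.720
Cutoffs: 731.200 ± 2·459.720 → [-188.2, 1650.6]
Outside: 2024 → excluded.
Retained (n=9): Σ = 5288, mean = 5288/9 = 587.556

587.6 ms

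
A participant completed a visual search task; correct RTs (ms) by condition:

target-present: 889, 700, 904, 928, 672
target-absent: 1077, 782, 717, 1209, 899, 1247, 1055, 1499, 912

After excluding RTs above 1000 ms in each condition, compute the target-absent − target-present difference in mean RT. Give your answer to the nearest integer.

9 ms

target-absent: exclude 1077, 1209, 1247, 1055, 1499
M(target-present) = 4093/5 = 818.600
M(target-absent) = 3310/4 = 827.500
Difference = 827.500 − 818.600 = 8.900 ms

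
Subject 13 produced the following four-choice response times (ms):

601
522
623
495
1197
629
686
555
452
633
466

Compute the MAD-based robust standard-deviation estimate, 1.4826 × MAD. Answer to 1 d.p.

117.1 ms

Sorted: 452, 466, 495, 522, 555, 601, 623, 629, 633, 686, 1197 → median = 601
|x − 601| sorted: 0, 22, 28, 32, 46, 79, 85, 106, 135, 149, 596 → MAD = 79
Robust SD ≈ 1.4826 × 79 = 117.125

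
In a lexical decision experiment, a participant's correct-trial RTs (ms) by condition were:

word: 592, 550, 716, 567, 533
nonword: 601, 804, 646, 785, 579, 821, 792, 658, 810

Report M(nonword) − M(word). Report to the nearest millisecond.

130 ms

M(word) = 2958/5 = 591.600
M(nonword) = 6496/9 = 721.778
Difference = 721.778 − 591.600 = 130.178 ms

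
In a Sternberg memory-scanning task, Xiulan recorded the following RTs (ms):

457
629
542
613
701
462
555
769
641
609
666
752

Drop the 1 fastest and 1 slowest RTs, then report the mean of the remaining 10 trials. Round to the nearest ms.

617 ms

Sorted: 457, 462, 542, 555, 609, 613, 629, 641, 666, 701, 752, 769
Drop lowest 1 (457) and highest 1 (769)
Remaining (n=10): Σ = 6170, mean = 6170/10 = 617.000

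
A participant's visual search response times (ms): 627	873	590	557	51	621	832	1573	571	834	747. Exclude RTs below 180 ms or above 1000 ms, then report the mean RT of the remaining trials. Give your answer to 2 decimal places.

Excluded: 51, 1573
Retained (n=9): Σ = 6252
Mean = 6252/9 = 694.6667

694.67 ms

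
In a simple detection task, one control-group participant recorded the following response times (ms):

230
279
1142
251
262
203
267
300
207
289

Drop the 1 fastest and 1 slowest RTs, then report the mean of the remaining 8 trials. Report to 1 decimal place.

Sorted: 203, 207, 230, 251, 262, 267, 279, 289, 300, 1142
Drop lowest 1 (203) and highest 1 (1142)
Remaining (n=8): Σ = 2085, mean = 2085/8 = 260.625

260.6 ms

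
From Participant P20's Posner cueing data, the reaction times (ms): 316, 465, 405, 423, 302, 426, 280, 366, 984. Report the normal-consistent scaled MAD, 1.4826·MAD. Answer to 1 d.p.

89.0 ms

Sorted: 280, 302, 316, 366, 405, 423, 426, 465, 984 → median = 405
|x − 405| sorted: 0, 18, 21, 39, 60, 89, 103, 125, 579 → MAD = 60
Robust SD ≈ 1.4826 × 60 = 88.956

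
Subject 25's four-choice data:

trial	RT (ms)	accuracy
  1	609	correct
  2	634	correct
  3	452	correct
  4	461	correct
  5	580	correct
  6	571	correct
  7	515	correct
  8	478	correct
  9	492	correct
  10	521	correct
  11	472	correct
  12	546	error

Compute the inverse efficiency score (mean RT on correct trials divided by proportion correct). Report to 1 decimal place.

573.7 ms

Correct trials (n=11): 609, 634, 452, 461, 580, 571, 515, 478, 492, 521, 472
Mean correct RT = 5785/11 = 525.9091 ms
Proportion correct = 11/12
IES = 525.9091 / (11/12) = 573.719 ms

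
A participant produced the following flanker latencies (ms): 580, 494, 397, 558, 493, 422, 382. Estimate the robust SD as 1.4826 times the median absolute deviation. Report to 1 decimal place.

105.3 ms

Sorted: 382, 397, 422, 493, 494, 558, 580 → median = 493
|x − 493| sorted: 0, 1, 65, 71, 87, 96, 111 → MAD = 71
Robust SD ≈ 1.4826 × 71 = 105.265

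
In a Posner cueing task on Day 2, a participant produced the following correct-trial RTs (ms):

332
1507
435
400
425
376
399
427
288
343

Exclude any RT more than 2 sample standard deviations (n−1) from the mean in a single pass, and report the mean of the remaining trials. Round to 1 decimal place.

n = 10, ΣRT = 4932, M = 493.200
Σ(x−M)² = 1162159.60; s = √(1162159.60/9) = 359.345
Cutoffs: 493.200 ± 2·359.345 → [-225.5, 1211.9]
Outside: 1507 → excluded.
Retained (n=9): Σ = 3425, mean = 3425/9 = 380.556

380.6 ms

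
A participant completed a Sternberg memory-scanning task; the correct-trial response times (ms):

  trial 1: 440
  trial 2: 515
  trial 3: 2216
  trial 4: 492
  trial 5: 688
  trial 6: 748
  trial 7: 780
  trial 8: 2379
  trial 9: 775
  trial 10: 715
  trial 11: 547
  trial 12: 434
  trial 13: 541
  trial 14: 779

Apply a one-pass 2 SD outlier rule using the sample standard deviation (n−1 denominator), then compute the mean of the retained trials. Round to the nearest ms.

621 ms

n = 14, ΣRT = 12049, M = 860.643
Σ(x−M)² = 5041485.21; s = √(5041485.21/13) = 622.741
Cutoffs: 860.643 ± 2·622.741 → [-384.8, 2106.1]
Outside: 2216, 2379 → excluded.
Retained (n=12): Σ = 7454, mean = 7454/12 = 621.167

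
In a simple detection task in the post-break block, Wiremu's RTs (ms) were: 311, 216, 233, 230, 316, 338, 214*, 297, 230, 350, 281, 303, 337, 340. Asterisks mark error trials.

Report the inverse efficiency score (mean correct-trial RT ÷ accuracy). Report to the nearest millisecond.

313 ms

Correct trials (n=13): 311, 216, 233, 230, 316, 338, 297, 230, 350, 281, 303, 337, 340
Mean correct RT = 3782/13 = 290.9231 ms
Proportion correct = 13/14
IES = 290.9231 / (13/14) = 313.302 ms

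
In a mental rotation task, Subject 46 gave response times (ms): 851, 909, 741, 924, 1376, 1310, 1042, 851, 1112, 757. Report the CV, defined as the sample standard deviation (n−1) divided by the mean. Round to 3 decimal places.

0.223

n = 10, Σ = 9873, M = 987.3000
Σ(x−M)² = 434760.100; s = √(434760.100/9) = 219.7878
CV = 219.7878 / 987.3000 = 0.22262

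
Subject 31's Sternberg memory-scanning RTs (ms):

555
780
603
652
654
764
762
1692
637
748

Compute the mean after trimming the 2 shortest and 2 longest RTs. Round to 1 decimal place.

702.8 ms

Sorted: 555, 603, 637, 652, 654, 748, 762, 764, 780, 1692
Drop lowest 2 (555, 603) and highest 2 (780, 1692)
Remaining (n=6): Σ = 4217, mean = 4217/6 = 702.833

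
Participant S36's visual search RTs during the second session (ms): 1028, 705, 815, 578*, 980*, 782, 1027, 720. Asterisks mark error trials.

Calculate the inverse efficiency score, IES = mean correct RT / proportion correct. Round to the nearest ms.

1128 ms

Correct trials (n=6): 1028, 705, 815, 782, 1027, 720
Mean correct RT = 5077/6 = 846.1667 ms
Proportion correct = 6/8
IES = 846.1667 / (6/8) = 1128.222 ms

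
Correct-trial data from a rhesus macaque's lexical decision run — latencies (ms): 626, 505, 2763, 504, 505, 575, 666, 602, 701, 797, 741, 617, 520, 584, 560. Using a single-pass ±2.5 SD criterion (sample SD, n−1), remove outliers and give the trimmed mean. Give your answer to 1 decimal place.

n = 15, ΣRT = 11266, M = 751.067
Σ(x−M)² = 4446614.93; s = √(4446614.93/14) = 563.574
Cutoffs: 751.067 ± 2.5·563.574 → [-657.9, 2160.0]
Outside: 2763 → excluded.
Retained (n=14): Σ = 8503, mean = 8503/14 = 607.357

607.4 ms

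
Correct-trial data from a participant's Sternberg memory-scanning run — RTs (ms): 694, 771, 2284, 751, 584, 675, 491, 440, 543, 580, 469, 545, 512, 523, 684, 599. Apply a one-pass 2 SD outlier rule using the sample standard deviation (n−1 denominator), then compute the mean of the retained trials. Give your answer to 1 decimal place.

590.7 ms

n = 16, ΣRT = 11145, M = 696.562
Σ(x−M)² = 2835471.94; s = √(2835471.94/15) = 434.777
Cutoffs: 696.562 ± 2·434.777 → [-173.0, 1566.1]
Outside: 2284 → excluded.
Retained (n=15): Σ = 8861, mean = 8861/15 = 590.733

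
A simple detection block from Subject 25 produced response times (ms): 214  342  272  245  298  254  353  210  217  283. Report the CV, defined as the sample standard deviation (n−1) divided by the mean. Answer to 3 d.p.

0.190

n = 10, Σ = 2688, M = 268.8000
Σ(x−M)² = 23441.600; s = √(23441.600/9) = 51.0355
CV = 51.0355 / 268.8000 = 0.18986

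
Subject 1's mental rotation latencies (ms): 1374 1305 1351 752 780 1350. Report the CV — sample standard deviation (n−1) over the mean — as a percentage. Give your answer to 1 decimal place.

n = 6, Σ = 6912, M = 1152.0000
Σ(x−M)² = 449882.000; s = √(449882.000/5) = 299.9607
CV = 299.9607 / 1152.0000 = 0.26038 = 26.038%

26.0%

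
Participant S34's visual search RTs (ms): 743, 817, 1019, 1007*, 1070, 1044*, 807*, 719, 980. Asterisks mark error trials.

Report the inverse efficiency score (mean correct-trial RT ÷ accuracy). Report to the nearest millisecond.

1337 ms

Correct trials (n=6): 743, 817, 1019, 1070, 719, 980
Mean correct RT = 5348/6 = 891.3333 ms
Proportion correct = 6/9
IES = 891.3333 / (6/9) = 1337.000 ms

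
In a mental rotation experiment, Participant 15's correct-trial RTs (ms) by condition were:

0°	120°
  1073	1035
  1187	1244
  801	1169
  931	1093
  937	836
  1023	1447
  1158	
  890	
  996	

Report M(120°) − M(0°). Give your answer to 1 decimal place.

137.8 ms

M(0°) = 8996/9 = 999.556
M(120°) = 6824/6 = 1137.333
Difference = 1137.333 − 999.556 = 137.778 ms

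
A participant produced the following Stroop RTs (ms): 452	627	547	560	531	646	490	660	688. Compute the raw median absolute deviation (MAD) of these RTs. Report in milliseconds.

Sorted: 452, 490, 531, 547, 560, 627, 646, 660, 688 → median = 560
|x − 560|: 108, 67, 13, 0, 29, 86, 70, 100, 128
Sorted deviations: 0, 13, 29, 67, 70, 86, 100, 108, 128 → MAD = 70

70 ms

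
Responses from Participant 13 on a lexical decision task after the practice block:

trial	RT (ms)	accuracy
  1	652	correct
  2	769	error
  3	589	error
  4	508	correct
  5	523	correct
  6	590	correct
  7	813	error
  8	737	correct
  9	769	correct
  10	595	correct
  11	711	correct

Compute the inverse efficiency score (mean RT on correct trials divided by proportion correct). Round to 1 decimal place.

Correct trials (n=8): 652, 508, 523, 590, 737, 769, 595, 711
Mean correct RT = 5085/8 = 635.6250 ms
Proportion correct = 8/11
IES = 635.6250 / (8/11) = 873.984 ms

874.0 ms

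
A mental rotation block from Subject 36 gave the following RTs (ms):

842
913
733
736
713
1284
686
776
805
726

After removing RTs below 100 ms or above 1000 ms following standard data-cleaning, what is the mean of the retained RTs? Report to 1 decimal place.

Excluded: 1284
Retained (n=9): Σ = 6930
Mean = 6930/9 = 770.0000

770.0 ms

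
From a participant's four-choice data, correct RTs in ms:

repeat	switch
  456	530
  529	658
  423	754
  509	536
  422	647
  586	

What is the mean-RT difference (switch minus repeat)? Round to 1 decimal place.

137.5 ms

M(repeat) = 2925/6 = 487.500
M(switch) = 3125/5 = 625.000
Difference = 625.000 − 487.500 = 137.500 ms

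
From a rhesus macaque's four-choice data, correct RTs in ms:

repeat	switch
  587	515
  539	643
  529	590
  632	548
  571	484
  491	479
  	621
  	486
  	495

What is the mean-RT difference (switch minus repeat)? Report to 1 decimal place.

-18.1 ms

M(repeat) = 3349/6 = 558.167
M(switch) = 4861/9 = 540.111
Difference = 540.111 − 558.167 = -18.056 ms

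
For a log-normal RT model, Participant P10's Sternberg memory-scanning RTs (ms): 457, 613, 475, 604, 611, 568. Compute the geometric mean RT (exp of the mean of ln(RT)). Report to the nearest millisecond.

ln(RT): 6.1247, 6.4184, 6.1633, 6.4036, 6.4151, 6.3421
Mean ln(RT) = 37.8672/6 = 6.31119
Geometric mean = exp(6.31119) = 550.70 ms

551 ms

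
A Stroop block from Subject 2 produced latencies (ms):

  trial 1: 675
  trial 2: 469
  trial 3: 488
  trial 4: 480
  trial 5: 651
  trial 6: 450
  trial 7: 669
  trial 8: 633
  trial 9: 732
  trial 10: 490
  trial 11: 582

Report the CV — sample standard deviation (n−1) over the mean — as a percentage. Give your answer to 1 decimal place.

17.7%

n = 11, Σ = 6319, M = 574.4545
Σ(x−M)² = 103350.727; s = √(103350.727/10) = 101.6616
CV = 101.6616 / 574.4545 = 0.17697 = 17.697%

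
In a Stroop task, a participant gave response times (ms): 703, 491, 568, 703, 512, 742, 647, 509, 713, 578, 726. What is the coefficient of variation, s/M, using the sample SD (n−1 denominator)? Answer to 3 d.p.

0.155

n = 11, Σ = 6892, M = 626.5455
Σ(x−M)² = 93898.727; s = √(93898.727/10) = 96.9014
CV = 96.9014 / 626.5455 = 0.15466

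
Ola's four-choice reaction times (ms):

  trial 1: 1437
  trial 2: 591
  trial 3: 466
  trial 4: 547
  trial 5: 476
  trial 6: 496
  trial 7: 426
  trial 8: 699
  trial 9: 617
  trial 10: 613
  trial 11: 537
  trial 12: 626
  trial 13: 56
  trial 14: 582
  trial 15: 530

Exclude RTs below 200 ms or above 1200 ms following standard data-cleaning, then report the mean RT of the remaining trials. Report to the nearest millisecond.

554 ms

Excluded: 56, 1437
Retained (n=13): Σ = 7206
Mean = 7206/13 = 554.3077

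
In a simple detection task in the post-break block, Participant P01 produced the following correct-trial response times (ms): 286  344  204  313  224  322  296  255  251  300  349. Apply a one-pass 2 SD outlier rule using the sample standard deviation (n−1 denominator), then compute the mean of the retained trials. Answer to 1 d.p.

285.8 ms

n = 11, ΣRT = 3144, M = 285.818
Σ(x−M)² = 22407.64; s = √(22407.64/10) = 47.337
Cutoffs: 285.818 ± 2·47.337 → [191.1, 380.5]
No RTs fall outside the cutoffs; all 11 retained. Mean = 3144/11 = 285.818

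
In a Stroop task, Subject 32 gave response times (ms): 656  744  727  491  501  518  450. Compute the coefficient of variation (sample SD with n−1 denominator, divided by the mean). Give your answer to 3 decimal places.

0.209

n = 7, Σ = 4087, M = 583.8571
Σ(x−M)² = 89082.857; s = √(89082.857/6) = 121.8489
CV = 121.8489 / 583.8571 = 0.20870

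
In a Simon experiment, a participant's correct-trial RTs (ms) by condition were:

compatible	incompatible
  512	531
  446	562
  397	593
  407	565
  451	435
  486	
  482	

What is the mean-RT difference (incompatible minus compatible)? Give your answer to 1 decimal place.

M(compatible) = 3181/7 = 454.429
M(incompatible) = 2686/5 = 537.200
Difference = 537.200 − 454.429 = 82.771 ms

82.8 ms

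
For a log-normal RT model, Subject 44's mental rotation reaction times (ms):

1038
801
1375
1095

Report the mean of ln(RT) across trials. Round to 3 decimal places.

6.964

ln(RT): 6.9451, 6.6859, 7.2262, 6.9985
Σ ln(RT) = 27.8556
Mean = 27.8556/4 = 6.96391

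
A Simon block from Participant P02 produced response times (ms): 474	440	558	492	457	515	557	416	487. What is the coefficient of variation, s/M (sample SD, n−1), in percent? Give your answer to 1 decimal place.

n = 9, Σ = 4396, M = 488.4444
Σ(x−M)² = 19050.222; s = √(19050.222/8) = 48.7983
CV = 48.7983 / 488.4444 = 0.09991 = 9.991%

10.0%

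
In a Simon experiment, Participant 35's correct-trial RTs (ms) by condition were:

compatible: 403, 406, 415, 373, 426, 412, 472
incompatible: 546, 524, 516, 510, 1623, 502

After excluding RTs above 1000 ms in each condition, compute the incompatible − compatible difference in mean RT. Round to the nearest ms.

104 ms

incompatible: exclude 1623
M(compatible) = 2907/7 = 415.286
M(incompatible) = 2598/5 = 519.600
Difference = 519.600 − 415.286 = 104.314 ms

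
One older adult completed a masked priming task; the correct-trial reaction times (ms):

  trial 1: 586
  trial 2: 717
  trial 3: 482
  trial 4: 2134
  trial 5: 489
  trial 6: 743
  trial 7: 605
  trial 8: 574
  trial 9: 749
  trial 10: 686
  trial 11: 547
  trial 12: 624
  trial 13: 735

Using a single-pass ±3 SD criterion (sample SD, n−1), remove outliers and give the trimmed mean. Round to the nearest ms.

n = 13, ΣRT = 9671, M = 743.923
Σ(x−M)² = 2196362.92; s = √(2196362.92/12) = 427.820
Cutoffs: 743.923 ± 3·427.820 → [-539.5, 2027.4]
Outside: 2134 → excluded.
Retained (n=12): Σ = 7537, mean = 7537/12 = 628.083

628 ms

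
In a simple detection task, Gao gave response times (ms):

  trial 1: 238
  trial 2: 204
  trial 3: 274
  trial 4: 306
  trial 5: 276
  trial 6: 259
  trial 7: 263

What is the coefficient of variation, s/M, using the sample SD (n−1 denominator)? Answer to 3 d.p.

n = 7, Σ = 1820, M = 260.0000
Σ(x−M)² = 6198.000; s = √(6198.000/6) = 32.1403
CV = 32.1403 / 260.0000 = 0.12362

0.124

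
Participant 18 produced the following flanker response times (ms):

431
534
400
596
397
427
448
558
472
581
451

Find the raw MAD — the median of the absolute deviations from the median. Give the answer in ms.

Sorted: 397, 400, 427, 431, 448, 451, 472, 534, 558, 581, 596 → median = 451
|x − 451|: 20, 83, 51, 145, 54, 24, 3, 107, 21, 130, 0
Sorted deviations: 0, 3, 20, 21, 24, 51, 54, 83, 107, 130, 145 → MAD = 51

51 ms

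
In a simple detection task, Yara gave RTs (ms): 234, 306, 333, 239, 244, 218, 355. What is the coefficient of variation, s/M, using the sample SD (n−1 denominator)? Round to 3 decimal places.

0.198

n = 7, Σ = 1929, M = 275.5714
Σ(x−M)² = 17909.714; s = √(17909.714/6) = 54.6347
CV = 54.6347 / 275.5714 = 0.19826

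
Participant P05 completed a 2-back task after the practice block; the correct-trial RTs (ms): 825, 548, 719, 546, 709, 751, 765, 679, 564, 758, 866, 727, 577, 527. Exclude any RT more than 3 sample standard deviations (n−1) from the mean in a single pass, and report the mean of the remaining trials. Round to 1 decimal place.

n = 14, ΣRT = 9561, M = 682.929
Σ(x−M)² = 161276.93; s = √(161276.93/13) = 111.382
Cutoffs: 682.929 ± 3·111.382 → [348.8, 1017.1]
No RTs fall outside the cutoffs; all 14 retained. Mean = 9561/14 = 682.929

682.9 ms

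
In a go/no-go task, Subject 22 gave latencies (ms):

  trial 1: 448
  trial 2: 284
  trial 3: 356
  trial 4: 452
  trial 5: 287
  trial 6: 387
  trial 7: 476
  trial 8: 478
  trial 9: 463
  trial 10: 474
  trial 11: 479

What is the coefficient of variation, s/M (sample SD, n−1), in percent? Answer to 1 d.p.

18.2%

n = 11, Σ = 4584, M = 416.7273
Σ(x−M)² = 57806.182; s = √(57806.182/10) = 76.0304
CV = 76.0304 / 416.7273 = 0.18245 = 18.245%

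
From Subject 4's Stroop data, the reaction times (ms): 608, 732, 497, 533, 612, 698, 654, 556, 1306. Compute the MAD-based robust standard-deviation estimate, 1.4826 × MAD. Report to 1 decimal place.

Sorted: 497, 533, 556, 608, 612, 654, 698, 732, 1306 → median = 612
|x − 612| sorted: 0, 4, 42, 56, 79, 86, 115, 120, 694 → MAD = 79
Robust SD ≈ 1.4826 × 79 = 117.125

117.1 ms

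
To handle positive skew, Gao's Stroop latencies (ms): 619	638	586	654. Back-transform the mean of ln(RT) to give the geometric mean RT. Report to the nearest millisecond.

624 ms

ln(RT): 6.4281, 6.4583, 6.3733, 6.4831
Mean ln(RT) = 25.7429/4 = 6.43572
Geometric mean = exp(6.43572) = 623.73 ms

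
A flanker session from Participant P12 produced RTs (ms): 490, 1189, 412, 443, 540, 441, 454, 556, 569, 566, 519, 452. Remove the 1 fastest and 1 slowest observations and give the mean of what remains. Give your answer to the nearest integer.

503 ms

Sorted: 412, 441, 443, 452, 454, 490, 519, 540, 556, 566, 569, 1189
Drop lowest 1 (412) and highest 1 (1189)
Remaining (n=10): Σ = 5030, mean = 5030/10 = 503.000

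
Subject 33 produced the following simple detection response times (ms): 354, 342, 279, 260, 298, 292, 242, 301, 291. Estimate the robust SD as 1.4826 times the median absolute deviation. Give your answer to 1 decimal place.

Sorted: 242, 260, 279, 291, 292, 298, 301, 342, 354 → median = 292
|x − 292| sorted: 0, 1, 6, 9, 13, 32, 50, 50, 62 → MAD = 13
Robust SD ≈ 1.4826 × 13 = 19.274

19.3 ms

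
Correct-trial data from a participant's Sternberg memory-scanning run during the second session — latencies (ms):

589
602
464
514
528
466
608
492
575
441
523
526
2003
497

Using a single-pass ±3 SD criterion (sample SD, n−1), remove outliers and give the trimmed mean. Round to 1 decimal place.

n = 14, ΣRT = 8828, M = 630.571
Σ(x−M)² = 2064129.43; s = √(2064129.43/13) = 398.471
Cutoffs: 630.571 ± 3·398.471 → [-564.8, 1826.0]
Outside: 2003 → excluded.
Retained (n=13): Σ = 6825, mean = 6825/13 = 525.000

525.0 ms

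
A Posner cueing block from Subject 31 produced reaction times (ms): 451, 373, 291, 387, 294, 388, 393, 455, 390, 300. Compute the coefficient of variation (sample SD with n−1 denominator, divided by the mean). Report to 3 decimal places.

0.161

n = 10, Σ = 3722, M = 372.2000
Σ(x−M)² = 32205.600; s = √(32205.600/9) = 59.8197
CV = 59.8197 / 372.2000 = 0.16072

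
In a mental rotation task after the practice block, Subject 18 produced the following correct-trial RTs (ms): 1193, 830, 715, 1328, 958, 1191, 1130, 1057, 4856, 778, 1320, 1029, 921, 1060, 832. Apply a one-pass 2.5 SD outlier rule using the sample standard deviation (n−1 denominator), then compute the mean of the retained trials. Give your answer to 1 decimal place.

1024.4 ms

n = 15, ΣRT = 19198, M = 1279.867
Σ(x−M)² = 14197797.73; s = √(14197797.73/14) = 1007.039
Cutoffs: 1279.867 ± 2.5·1007.039 → [-1237.7, 3797.5]
Outside: 4856 → excluded.
Retained (n=14): Σ = 14342, mean = 14342/14 = 1024.429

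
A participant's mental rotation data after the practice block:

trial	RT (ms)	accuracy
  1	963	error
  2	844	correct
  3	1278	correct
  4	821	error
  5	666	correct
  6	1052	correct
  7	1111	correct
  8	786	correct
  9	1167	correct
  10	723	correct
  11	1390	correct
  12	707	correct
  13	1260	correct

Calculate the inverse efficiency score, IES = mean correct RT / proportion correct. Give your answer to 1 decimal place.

Correct trials (n=11): 844, 1278, 666, 1052, 1111, 786, 1167, 723, 1390, 707, 1260
Mean correct RT = 10984/11 = 998.5455 ms
Proportion correct = 11/13
IES = 998.5455 / (11/13) = 1180.099 ms

1180.1 ms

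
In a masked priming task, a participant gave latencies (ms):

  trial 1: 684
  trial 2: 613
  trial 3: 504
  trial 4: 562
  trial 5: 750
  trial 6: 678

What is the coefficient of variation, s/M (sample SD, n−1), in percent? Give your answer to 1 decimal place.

n = 6, Σ = 3791, M = 631.8333
Σ(x−M)² = 40388.833; s = √(40388.833/5) = 89.8764
CV = 89.8764 / 631.8333 = 0.14225 = 14.225%

14.2%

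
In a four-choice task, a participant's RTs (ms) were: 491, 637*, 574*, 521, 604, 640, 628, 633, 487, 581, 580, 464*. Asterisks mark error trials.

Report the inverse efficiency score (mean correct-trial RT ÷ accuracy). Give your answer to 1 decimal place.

765.2 ms

Correct trials (n=9): 491, 521, 604, 640, 628, 633, 487, 581, 580
Mean correct RT = 5165/9 = 573.8889 ms
Proportion correct = 9/12
IES = 573.8889 / (9/12) = 765.185 ms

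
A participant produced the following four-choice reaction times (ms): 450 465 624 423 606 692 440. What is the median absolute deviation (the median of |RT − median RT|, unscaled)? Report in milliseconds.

Sorted: 423, 440, 450, 465, 606, 624, 692 → median = 465
|x − 465|: 15, 0, 159, 42, 141, 227, 25
Sorted deviations: 0, 15, 25, 42, 141, 159, 227 → MAD = 42

42 ms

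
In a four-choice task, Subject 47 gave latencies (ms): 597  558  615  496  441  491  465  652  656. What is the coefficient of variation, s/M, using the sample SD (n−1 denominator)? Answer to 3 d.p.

n = 9, Σ = 4971, M = 552.3333
Σ(x−M)² = 53592.000; s = √(53592.000/8) = 81.8474
CV = 81.8474 / 552.3333 = 0.14818

0.148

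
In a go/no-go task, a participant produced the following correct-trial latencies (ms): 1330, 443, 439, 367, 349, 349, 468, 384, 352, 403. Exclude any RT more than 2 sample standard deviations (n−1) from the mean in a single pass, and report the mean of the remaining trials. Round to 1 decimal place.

394.9 ms

n = 10, ΣRT = 4884, M = 488.400
Σ(x−M)² = 803608.40; s = √(803608.40/9) = 298.814
Cutoffs: 488.400 ± 2·298.814 → [-109.2, 1086.0]
Outside: 1330 → excluded.
Retained (n=9): Σ = 3554, mean = 3554/9 = 394.889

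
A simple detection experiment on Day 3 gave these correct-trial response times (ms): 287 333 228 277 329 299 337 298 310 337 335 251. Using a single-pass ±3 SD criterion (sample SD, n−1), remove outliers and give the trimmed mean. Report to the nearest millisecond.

n = 12, ΣRT = 3621, M = 301.750
Σ(x−M)² = 14244.25; s = √(14244.25/11) = 35.985
Cutoffs: 301.750 ± 3·35.985 → [193.8, 409.7]
No RTs fall outside the cutoffs; all 12 retained. Mean = 3621/12 = 301.750

302 ms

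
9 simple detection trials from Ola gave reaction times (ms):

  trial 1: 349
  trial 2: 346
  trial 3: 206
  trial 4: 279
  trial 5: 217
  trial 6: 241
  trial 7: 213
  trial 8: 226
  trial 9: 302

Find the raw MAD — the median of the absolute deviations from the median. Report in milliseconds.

Sorted: 206, 213, 217, 226, 241, 279, 302, 346, 349 → median = 241
|x − 241|: 108, 105, 35, 38, 24, 0, 28, 15, 61
Sorted deviations: 0, 15, 24, 28, 35, 38, 61, 105, 108 → MAD = 35

35 ms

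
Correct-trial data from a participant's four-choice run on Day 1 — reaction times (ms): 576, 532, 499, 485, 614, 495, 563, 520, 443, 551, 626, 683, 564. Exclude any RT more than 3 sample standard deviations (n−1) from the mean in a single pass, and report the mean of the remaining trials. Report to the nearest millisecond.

550 ms

n = 13, ΣRT = 7151, M = 550.077
Σ(x−M)² = 51126.92; s = √(51126.92/12) = 65.273
Cutoffs: 550.077 ± 3·65.273 → [354.3, 745.9]
No RTs fall outside the cutoffs; all 13 retained. Mean = 7151/13 = 550.077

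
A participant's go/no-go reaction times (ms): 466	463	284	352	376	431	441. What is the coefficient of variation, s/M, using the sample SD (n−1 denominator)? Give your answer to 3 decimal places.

0.168

n = 7, Σ = 2813, M = 401.8571
Σ(x−M)² = 27278.857; s = √(27278.857/6) = 67.4276
CV = 67.4276 / 401.8571 = 0.16779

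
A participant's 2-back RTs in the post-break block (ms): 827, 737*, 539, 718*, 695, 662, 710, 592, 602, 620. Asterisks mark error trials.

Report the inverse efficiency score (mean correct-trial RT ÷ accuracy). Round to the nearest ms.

820 ms

Correct trials (n=8): 827, 539, 695, 662, 710, 592, 602, 620
Mean correct RT = 5247/8 = 655.8750 ms
Proportion correct = 8/10
IES = 655.8750 / (8/10) = 819.844 ms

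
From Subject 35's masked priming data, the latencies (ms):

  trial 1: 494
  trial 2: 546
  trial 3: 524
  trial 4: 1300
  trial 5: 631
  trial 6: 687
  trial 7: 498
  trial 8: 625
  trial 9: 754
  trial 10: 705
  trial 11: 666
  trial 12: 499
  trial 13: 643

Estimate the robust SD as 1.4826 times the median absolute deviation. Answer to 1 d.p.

126.0 ms

Sorted: 494, 498, 499, 524, 546, 625, 631, 643, 666, 687, 705, 754, 1300 → median = 631
|x − 631| sorted: 0, 6, 12, 35, 56, 74, 85, 107, 123, 132, 133, 137, 669 → MAD = 85
Robust SD ≈ 1.4826 × 85 = 126.021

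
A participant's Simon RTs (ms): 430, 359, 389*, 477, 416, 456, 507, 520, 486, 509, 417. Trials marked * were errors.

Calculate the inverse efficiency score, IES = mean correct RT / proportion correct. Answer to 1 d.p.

Correct trials (n=10): 430, 359, 477, 416, 456, 507, 520, 486, 509, 417
Mean correct RT = 4577/10 = 457.7000 ms
Proportion correct = 10/11
IES = 457.7000 / (10/11) = 503.470 ms

503.5 ms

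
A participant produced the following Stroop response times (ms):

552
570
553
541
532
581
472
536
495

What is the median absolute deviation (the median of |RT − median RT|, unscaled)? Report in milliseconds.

12 ms

Sorted: 472, 495, 532, 536, 541, 552, 553, 570, 581 → median = 541
|x − 541|: 11, 29, 12, 0, 9, 40, 69, 5, 46
Sorted deviations: 0, 5, 9, 11, 12, 29, 40, 46, 69 → MAD = 12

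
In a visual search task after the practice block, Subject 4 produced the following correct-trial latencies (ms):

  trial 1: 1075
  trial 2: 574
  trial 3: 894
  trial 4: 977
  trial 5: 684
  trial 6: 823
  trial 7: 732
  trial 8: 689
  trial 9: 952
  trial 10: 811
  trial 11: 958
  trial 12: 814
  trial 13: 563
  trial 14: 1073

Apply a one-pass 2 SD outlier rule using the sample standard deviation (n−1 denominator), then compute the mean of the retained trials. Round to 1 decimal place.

829.9 ms

n = 14, ΣRT = 11619, M = 829.929
Σ(x−M)² = 364338.93; s = √(364338.93/13) = 167.410
Cutoffs: 829.929 ± 2·167.410 → [495.1, 1164.7]
No RTs fall outside the cutoffs; all 14 retained. Mean = 11619/14 = 829.929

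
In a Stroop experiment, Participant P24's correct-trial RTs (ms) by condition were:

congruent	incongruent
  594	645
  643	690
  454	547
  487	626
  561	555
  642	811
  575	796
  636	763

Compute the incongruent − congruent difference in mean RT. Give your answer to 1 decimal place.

105.1 ms

M(congruent) = 4592/8 = 574.000
M(incongruent) = 5433/8 = 679.125
Difference = 679.125 − 574.000 = 105.125 ms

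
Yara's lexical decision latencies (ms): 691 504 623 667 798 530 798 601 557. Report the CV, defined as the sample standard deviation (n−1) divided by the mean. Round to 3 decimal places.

n = 9, Σ = 5769, M = 641.0000
Σ(x−M)² = 92544.000; s = √(92544.000/8) = 107.5546
CV = 107.5546 / 641.0000 = 0.16779

0.168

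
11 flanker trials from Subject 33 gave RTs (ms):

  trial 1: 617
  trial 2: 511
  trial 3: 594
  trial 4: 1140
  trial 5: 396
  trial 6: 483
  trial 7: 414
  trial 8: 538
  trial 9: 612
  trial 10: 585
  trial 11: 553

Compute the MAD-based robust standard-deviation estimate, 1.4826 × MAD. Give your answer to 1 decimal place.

87.5 ms

Sorted: 396, 414, 483, 511, 538, 553, 585, 594, 612, 617, 1140 → median = 553
|x − 553| sorted: 0, 15, 32, 41, 42, 59, 64, 70, 139, 157, 587 → MAD = 59
Robust SD ≈ 1.4826 × 59 = 87.473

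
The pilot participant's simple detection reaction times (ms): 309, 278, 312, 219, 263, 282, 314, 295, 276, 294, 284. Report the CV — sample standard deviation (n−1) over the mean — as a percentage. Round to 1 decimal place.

9.5%

n = 11, Σ = 3126, M = 284.1818
Σ(x−M)² = 7299.636; s = √(7299.636/10) = 27.0178
CV = 27.0178 / 284.1818 = 0.09507 = 9.507%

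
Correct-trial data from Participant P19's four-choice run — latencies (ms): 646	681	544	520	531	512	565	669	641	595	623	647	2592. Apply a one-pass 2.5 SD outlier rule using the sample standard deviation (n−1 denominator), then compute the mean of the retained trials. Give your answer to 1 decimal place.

n = 13, ΣRT = 9766, M = 751.231
Σ(x−M)² = 3711892.31; s = √(3711892.31/12) = 556.169
Cutoffs: 751.231 ± 2.5·556.169 → [-639.2, 2141.7]
Outside: 2592 → excluded.
Retained (n=12): Σ = 7174, mean = 7174/12 = 597.833

597.8 ms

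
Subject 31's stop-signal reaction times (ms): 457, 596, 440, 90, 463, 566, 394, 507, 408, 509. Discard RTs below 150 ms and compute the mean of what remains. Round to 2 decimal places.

Excluded: 90
Retained (n=9): Σ = 4340
Mean = 4340/9 = 482.2222

482.22 ms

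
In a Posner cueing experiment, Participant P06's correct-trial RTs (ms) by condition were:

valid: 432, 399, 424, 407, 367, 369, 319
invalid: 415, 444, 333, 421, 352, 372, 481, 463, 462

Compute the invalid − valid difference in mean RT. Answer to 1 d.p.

27.7 ms

M(valid) = 2717/7 = 388.143
M(invalid) = 3743/9 = 415.889
Difference = 415.889 − 388.143 = 27.746 ms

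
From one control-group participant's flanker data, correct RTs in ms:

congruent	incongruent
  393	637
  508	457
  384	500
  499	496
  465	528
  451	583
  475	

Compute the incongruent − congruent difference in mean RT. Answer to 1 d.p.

M(congruent) = 3175/7 = 453.571
M(incongruent) = 3201/6 = 533.500
Difference = 533.500 − 453.571 = 79.929 ms

79.9 ms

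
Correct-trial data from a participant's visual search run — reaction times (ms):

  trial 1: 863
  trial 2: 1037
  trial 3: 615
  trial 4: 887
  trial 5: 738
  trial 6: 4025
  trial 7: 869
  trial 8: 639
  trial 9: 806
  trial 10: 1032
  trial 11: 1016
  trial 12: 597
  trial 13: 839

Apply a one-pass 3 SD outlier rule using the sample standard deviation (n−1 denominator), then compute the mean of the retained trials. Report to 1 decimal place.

828.2 ms

n = 13, ΣRT = 13963, M = 1074.077
Σ(x−M)² = 9703792.92; s = √(9703792.92/12) = 899.249
Cutoffs: 1074.077 ± 3·899.249 → [-1623.7, 3771.8]
Outside: 4025 → excluded.
Retained (n=12): Σ = 9938, mean = 9938/12 = 828.167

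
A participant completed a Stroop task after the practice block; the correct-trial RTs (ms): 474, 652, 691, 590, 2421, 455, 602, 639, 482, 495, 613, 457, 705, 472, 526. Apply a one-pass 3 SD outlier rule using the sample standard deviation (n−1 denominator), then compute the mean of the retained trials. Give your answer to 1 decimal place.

560.9 ms

n = 15, ΣRT = 10274, M = 684.933
Σ(x−M)² = 3335798.93; s = √(3335798.93/14) = 488.130
Cutoffs: 684.933 ± 3·488.130 → [-779.5, 2149.3]
Outside: 2421 → excluded.
Retained (n=14): Σ = 7853, mean = 7853/14 = 560.929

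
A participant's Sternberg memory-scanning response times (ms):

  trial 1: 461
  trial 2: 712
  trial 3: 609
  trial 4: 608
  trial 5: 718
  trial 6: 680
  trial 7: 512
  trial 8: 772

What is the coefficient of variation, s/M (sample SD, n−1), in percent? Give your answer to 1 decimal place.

16.9%

n = 8, Σ = 5072, M = 634.0000
Σ(x−M)² = 80414.000; s = √(80414.000/7) = 107.1808
CV = 107.1808 / 634.0000 = 0.16905 = 16.905%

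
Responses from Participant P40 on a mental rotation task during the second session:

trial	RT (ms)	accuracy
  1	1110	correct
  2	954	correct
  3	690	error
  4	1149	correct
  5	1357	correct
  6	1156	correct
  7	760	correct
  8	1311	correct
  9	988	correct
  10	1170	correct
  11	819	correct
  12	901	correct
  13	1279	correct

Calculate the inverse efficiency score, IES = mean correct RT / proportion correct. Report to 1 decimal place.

Correct trials (n=12): 1110, 954, 1149, 1357, 1156, 760, 1311, 988, 1170, 819, 901, 1279
Mean correct RT = 12954/12 = 1079.5000 ms
Proportion correct = 12/13
IES = 1079.5000 / (12/13) = 1169.458 ms

1169.5 ms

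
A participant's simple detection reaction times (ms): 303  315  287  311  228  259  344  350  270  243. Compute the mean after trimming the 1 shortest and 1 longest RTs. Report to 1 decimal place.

291.5 ms

Sorted: 228, 243, 259, 270, 287, 303, 311, 315, 344, 350
Drop lowest 1 (228) and highest 1 (350)
Remaining (n=8): Σ = 2332, mean = 2332/8 = 291.500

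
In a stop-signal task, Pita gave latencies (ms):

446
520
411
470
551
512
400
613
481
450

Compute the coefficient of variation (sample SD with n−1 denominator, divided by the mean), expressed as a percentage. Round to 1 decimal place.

13.5%

n = 10, Σ = 4854, M = 485.4000
Σ(x−M)² = 38380.400; s = √(38380.400/9) = 65.3031
CV = 65.3031 / 485.4000 = 0.13453 = 13.453%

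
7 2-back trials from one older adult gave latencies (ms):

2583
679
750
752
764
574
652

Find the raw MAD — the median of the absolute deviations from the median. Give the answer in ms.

71 ms

Sorted: 574, 652, 679, 750, 752, 764, 2583 → median = 750
|x − 750|: 1833, 71, 0, 2, 14, 176, 98
Sorted deviations: 0, 2, 14, 71, 98, 176, 1833 → MAD = 71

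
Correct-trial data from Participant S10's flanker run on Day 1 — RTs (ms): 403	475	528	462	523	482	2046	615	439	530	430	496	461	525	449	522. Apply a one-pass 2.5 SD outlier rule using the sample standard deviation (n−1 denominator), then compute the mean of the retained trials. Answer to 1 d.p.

489.3 ms

n = 16, ΣRT = 9386, M = 586.625
Σ(x−M)² = 2311161.75; s = √(2311161.75/15) = 392.527
Cutoffs: 586.625 ± 2.5·392.527 → [-394.7, 1567.9]
Outside: 2046 → excluded.
Retained (n=15): Σ = 7340, mean = 7340/15 = 489.333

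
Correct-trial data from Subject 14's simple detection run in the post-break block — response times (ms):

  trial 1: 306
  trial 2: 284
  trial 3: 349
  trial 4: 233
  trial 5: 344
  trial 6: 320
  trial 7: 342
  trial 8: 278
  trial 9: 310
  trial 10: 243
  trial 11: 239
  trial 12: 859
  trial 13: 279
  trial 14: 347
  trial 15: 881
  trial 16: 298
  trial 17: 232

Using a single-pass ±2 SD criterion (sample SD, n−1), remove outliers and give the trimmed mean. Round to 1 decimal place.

293.6 ms

n = 17, ΣRT = 6144, M = 361.412
Σ(x−M)² = 612042.12; s = √(612042.12/16) = 195.583
Cutoffs: 361.412 ± 2·195.583 → [-29.8, 752.6]
Outside: 859, 881 → excluded.
Retained (n=15): Σ = 4404, mean = 4404/15 = 293.600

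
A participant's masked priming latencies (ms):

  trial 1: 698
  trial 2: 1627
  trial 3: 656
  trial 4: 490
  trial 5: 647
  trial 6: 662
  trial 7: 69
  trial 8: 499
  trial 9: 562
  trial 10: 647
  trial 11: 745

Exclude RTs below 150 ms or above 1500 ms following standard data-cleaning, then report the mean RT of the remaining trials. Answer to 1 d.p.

Excluded: 69, 1627
Retained (n=9): Σ = 5606
Mean = 5606/9 = 622.8889

622.9 ms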